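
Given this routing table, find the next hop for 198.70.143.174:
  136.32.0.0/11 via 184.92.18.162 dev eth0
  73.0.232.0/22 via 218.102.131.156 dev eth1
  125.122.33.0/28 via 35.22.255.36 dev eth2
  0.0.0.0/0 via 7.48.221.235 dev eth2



Longest prefix match for 198.70.143.174:
  /11 136.32.0.0: no
  /22 73.0.232.0: no
  /28 125.122.33.0: no
  /0 0.0.0.0: MATCH
Selected: next-hop 7.48.221.235 via eth2 (matched /0)


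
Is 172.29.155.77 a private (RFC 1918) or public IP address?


RFC 1918 private ranges:
  10.0.0.0/8 (10.0.0.0 - 10.255.255.255)
  172.16.0.0/12 (172.16.0.0 - 172.31.255.255)
  192.168.0.0/16 (192.168.0.0 - 192.168.255.255)
Private (in 172.16.0.0/12)


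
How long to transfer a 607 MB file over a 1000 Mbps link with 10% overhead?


Effective throughput = 1000 * (1 - 10/100) = 900 Mbps
File size in Mb = 607 * 8 = 4856 Mb
Time = 4856 / 900
Time = 5.3956 seconds


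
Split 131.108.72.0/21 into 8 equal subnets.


New prefix = 21 + 3 = 24
Each subnet has 256 addresses
  131.108.72.0/24
  131.108.73.0/24
  131.108.74.0/24
  131.108.75.0/24
  131.108.76.0/24
  131.108.77.0/24
  131.108.78.0/24
  131.108.79.0/24
Subnets: 131.108.72.0/24, 131.108.73.0/24, 131.108.74.0/24, 131.108.75.0/24, 131.108.76.0/24, 131.108.77.0/24, 131.108.78.0/24, 131.108.79.0/24


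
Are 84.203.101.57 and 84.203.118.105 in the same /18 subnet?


Mask: 255.255.192.0
84.203.101.57 AND mask = 84.203.64.0
84.203.118.105 AND mask = 84.203.64.0
Yes, same subnet (84.203.64.0)


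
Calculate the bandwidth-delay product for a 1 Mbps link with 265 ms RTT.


BDP = bandwidth * RTT
= 1 Mbps * 265 ms
= 1 * 1e6 * 265 / 1000 bits
= 265000 bits
= 33125 bytes
= 32.3486 KB
BDP = 265000 bits (33125 bytes)


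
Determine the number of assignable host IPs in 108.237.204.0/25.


Host bits = 32 - 25 = 7
Total addresses = 2^7 = 128
Usable = total - 2 (network and broadcast)
Usable hosts: 126


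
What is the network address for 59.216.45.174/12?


IP:   00111011.11011000.00101101.10101110
Mask: 11111111.11110000.00000000.00000000
AND operation:
Net:  00111011.11010000.00000000.00000000
Network: 59.208.0.0/12


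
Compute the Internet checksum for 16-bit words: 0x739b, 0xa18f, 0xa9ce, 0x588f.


Sum all words (with carry folding):
+ 0x739b = 0x739b
+ 0xa18f = 0x152b
+ 0xa9ce = 0xbef9
+ 0x588f = 0x1789
One's complement: ~0x1789
Checksum = 0xe876


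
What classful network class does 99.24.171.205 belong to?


First octet: 99
Binary: 01100011
0xxxxxxx -> Class A (1-126)
Class A, default mask 255.0.0.0 (/8)


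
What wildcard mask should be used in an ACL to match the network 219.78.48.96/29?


Subnet mask: 255.255.255.248
Wildcard = 255.255.255.255 - subnet mask
255 - 255 = 0
255 - 255 = 0
255 - 255 = 0
255 - 248 = 7
Wildcard: 0.0.0.7


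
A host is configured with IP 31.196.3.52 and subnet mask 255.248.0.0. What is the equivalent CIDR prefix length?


Binary: 11111111.11111000.00000000.00000000
Count leading 1s
Prefix: /13


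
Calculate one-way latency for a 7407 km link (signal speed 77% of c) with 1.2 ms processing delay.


Speed = 0.77 * 3e5 km/s = 231000 km/s
Propagation delay = 7407 / 231000 = 0.0321 s = 32.0649 ms
Processing delay = 1.2 ms
Total one-way latency = 33.2649 ms


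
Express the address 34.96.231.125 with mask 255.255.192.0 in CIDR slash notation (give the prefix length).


Binary: 11111111.11111111.11000000.00000000
Count leading 1s
Prefix: /18


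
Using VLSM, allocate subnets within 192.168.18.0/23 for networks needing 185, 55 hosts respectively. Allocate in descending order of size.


185 hosts -> /24 (254 usable): 192.168.18.0/24
55 hosts -> /26 (62 usable): 192.168.19.0/26
Allocation: 192.168.18.0/24 (185 hosts, 254 usable); 192.168.19.0/26 (55 hosts, 62 usable)


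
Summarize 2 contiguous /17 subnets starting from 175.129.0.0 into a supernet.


Original prefix: /17
Number of subnets: 2 = 2^1
New prefix = 17 - 1 = 16
Supernet: 175.129.0.0/16


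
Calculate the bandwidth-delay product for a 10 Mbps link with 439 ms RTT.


BDP = bandwidth * RTT
= 10 Mbps * 439 ms
= 10 * 1e6 * 439 / 1000 bits
= 4390000 bits
= 548750 bytes
= 535.8887 KB
BDP = 4390000 bits (548750 bytes)


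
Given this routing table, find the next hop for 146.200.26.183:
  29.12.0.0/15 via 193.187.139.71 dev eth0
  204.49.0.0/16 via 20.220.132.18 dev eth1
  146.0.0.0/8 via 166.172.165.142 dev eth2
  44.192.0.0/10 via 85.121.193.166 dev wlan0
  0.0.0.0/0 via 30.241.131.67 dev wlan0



Longest prefix match for 146.200.26.183:
  /15 29.12.0.0: no
  /16 204.49.0.0: no
  /8 146.0.0.0: MATCH
  /10 44.192.0.0: no
  /0 0.0.0.0: MATCH
Selected: next-hop 166.172.165.142 via eth2 (matched /8)


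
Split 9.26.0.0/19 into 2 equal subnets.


New prefix = 19 + 1 = 20
Each subnet has 4096 addresses
  9.26.0.0/20
  9.26.16.0/20
Subnets: 9.26.0.0/20, 9.26.16.0/20


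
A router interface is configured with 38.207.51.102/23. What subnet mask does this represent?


/23 means 23 network bits, 9 host bits
Binary: 11111111111111111111111000000000
Mask: 255.255.254.0


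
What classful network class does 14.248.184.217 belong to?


First octet: 14
Binary: 00001110
0xxxxxxx -> Class A (1-126)
Class A, default mask 255.0.0.0 (/8)


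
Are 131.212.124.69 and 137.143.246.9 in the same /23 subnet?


Mask: 255.255.254.0
131.212.124.69 AND mask = 131.212.124.0
137.143.246.9 AND mask = 137.143.246.0
No, different subnets (131.212.124.0 vs 137.143.246.0)


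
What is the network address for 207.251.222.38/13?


IP:   11001111.11111011.11011110.00100110
Mask: 11111111.11111000.00000000.00000000
AND operation:
Net:  11001111.11111000.00000000.00000000
Network: 207.248.0.0/13


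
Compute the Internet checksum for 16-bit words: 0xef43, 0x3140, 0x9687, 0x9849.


Sum all words (with carry folding):
+ 0xef43 = 0xef43
+ 0x3140 = 0x2084
+ 0x9687 = 0xb70b
+ 0x9849 = 0x4f55
One's complement: ~0x4f55
Checksum = 0xb0aa


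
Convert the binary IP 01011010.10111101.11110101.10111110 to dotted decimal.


01011010 = 90
10111101 = 189
11110101 = 245
10111110 = 190
IP: 90.189.245.190


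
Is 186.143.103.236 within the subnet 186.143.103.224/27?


Subnet network: 186.143.103.224
Test IP AND mask: 186.143.103.224
Yes, 186.143.103.236 is in 186.143.103.224/27


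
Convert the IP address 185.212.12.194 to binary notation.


185 = 10111001
212 = 11010100
12 = 00001100
194 = 11000010
Binary: 10111001.11010100.00001100.11000010


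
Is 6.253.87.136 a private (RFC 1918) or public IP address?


RFC 1918 private ranges:
  10.0.0.0/8 (10.0.0.0 - 10.255.255.255)
  172.16.0.0/12 (172.16.0.0 - 172.31.255.255)
  192.168.0.0/16 (192.168.0.0 - 192.168.255.255)
Public (not in any RFC 1918 range)


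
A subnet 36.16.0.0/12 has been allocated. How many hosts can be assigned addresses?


Host bits = 32 - 12 = 20
Total addresses = 2^20 = 1048576
Usable = total - 2 (network and broadcast)
Usable hosts: 1048574


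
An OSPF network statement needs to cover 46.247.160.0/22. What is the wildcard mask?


Subnet mask: 255.255.252.0
Wildcard = 255.255.255.255 - subnet mask
255 - 255 = 0
255 - 255 = 0
255 - 252 = 3
255 - 0 = 255
Wildcard: 0.0.3.255


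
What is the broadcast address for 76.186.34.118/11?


Network: 76.160.0.0/11
Host bits = 21
Set all host bits to 1:
Broadcast: 76.191.255.255


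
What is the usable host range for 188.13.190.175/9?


Network: 188.0.0.0
Broadcast: 188.127.255.255
First usable = network + 1
Last usable = broadcast - 1
Range: 188.0.0.1 to 188.127.255.254


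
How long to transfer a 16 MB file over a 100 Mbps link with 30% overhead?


Effective throughput = 100 * (1 - 30/100) = 70 Mbps
File size in Mb = 16 * 8 = 128 Mb
Time = 128 / 70
Time = 1.8286 seconds


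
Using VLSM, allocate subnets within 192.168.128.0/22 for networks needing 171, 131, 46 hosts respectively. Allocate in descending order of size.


171 hosts -> /24 (254 usable): 192.168.128.0/24
131 hosts -> /24 (254 usable): 192.168.129.0/24
46 hosts -> /26 (62 usable): 192.168.130.0/26
Allocation: 192.168.128.0/24 (171 hosts, 254 usable); 192.168.129.0/24 (131 hosts, 254 usable); 192.168.130.0/26 (46 hosts, 62 usable)


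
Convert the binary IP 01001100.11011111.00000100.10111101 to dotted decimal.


01001100 = 76
11011111 = 223
00000100 = 4
10111101 = 189
IP: 76.223.4.189


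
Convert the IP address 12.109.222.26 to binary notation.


12 = 00001100
109 = 01101101
222 = 11011110
26 = 00011010
Binary: 00001100.01101101.11011110.00011010


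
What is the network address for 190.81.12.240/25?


IP:   10111110.01010001.00001100.11110000
Mask: 11111111.11111111.11111111.10000000
AND operation:
Net:  10111110.01010001.00001100.10000000
Network: 190.81.12.128/25


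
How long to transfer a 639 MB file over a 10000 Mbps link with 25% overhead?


Effective throughput = 10000 * (1 - 25/100) = 7500 Mbps
File size in Mb = 639 * 8 = 5112 Mb
Time = 5112 / 7500
Time = 0.6816 seconds


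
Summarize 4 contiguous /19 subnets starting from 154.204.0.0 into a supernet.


Original prefix: /19
Number of subnets: 4 = 2^2
New prefix = 19 - 2 = 17
Supernet: 154.204.0.0/17


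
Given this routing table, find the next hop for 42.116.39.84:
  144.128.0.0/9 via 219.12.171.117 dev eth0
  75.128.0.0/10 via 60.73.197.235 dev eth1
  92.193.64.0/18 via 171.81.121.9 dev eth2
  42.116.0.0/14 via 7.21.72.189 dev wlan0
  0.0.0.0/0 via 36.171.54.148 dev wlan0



Longest prefix match for 42.116.39.84:
  /9 144.128.0.0: no
  /10 75.128.0.0: no
  /18 92.193.64.0: no
  /14 42.116.0.0: MATCH
  /0 0.0.0.0: MATCH
Selected: next-hop 7.21.72.189 via wlan0 (matched /14)


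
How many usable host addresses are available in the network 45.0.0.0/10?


Host bits = 32 - 10 = 22
Total addresses = 2^22 = 4194304
Usable = total - 2 (network and broadcast)
Usable hosts: 4194302


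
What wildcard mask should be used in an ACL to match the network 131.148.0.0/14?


Subnet mask: 255.252.0.0
Wildcard = 255.255.255.255 - subnet mask
255 - 255 = 0
255 - 252 = 3
255 - 0 = 255
255 - 0 = 255
Wildcard: 0.3.255.255


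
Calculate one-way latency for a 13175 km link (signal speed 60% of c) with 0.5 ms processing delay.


Speed = 0.6 * 3e5 km/s = 180000 km/s
Propagation delay = 13175 / 180000 = 0.0732 s = 73.1944 ms
Processing delay = 0.5 ms
Total one-way latency = 73.6944 ms


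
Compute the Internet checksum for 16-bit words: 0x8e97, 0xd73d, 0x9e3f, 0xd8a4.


Sum all words (with carry folding):
+ 0x8e97 = 0x8e97
+ 0xd73d = 0x65d5
+ 0x9e3f = 0x0415
+ 0xd8a4 = 0xdcb9
One's complement: ~0xdcb9
Checksum = 0x2346


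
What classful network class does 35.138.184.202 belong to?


First octet: 35
Binary: 00100011
0xxxxxxx -> Class A (1-126)
Class A, default mask 255.0.0.0 (/8)


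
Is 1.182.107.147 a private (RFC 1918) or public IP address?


RFC 1918 private ranges:
  10.0.0.0/8 (10.0.0.0 - 10.255.255.255)
  172.16.0.0/12 (172.16.0.0 - 172.31.255.255)
  192.168.0.0/16 (192.168.0.0 - 192.168.255.255)
Public (not in any RFC 1918 range)


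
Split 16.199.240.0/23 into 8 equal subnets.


New prefix = 23 + 3 = 26
Each subnet has 64 addresses
  16.199.240.0/26
  16.199.240.64/26
  16.199.240.128/26
  16.199.240.192/26
  16.199.241.0/26
  16.199.241.64/26
  16.199.241.128/26
  16.199.241.192/26
Subnets: 16.199.240.0/26, 16.199.240.64/26, 16.199.240.128/26, 16.199.240.192/26, 16.199.241.0/26, 16.199.241.64/26, 16.199.241.128/26, 16.199.241.192/26


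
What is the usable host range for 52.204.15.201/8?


Network: 52.0.0.0
Broadcast: 52.255.255.255
First usable = network + 1
Last usable = broadcast - 1
Range: 52.0.0.1 to 52.255.255.254


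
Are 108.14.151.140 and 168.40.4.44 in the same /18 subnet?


Mask: 255.255.192.0
108.14.151.140 AND mask = 108.14.128.0
168.40.4.44 AND mask = 168.40.0.0
No, different subnets (108.14.128.0 vs 168.40.0.0)


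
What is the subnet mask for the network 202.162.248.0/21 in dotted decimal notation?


/21 means 21 network bits, 11 host bits
Binary: 11111111111111111111100000000000
Mask: 255.255.248.0


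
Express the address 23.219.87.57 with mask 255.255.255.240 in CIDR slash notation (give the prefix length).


Binary: 11111111.11111111.11111111.11110000
Count leading 1s
Prefix: /28


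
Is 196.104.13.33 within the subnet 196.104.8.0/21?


Subnet network: 196.104.8.0
Test IP AND mask: 196.104.8.0
Yes, 196.104.13.33 is in 196.104.8.0/21


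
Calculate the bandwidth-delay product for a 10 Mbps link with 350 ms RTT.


BDP = bandwidth * RTT
= 10 Mbps * 350 ms
= 10 * 1e6 * 350 / 1000 bits
= 3500000 bits
= 437500 bytes
= 427.2461 KB
BDP = 3500000 bits (437500 bytes)


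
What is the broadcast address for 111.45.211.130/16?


Network: 111.45.0.0/16
Host bits = 16
Set all host bits to 1:
Broadcast: 111.45.255.255


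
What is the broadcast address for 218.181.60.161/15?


Network: 218.180.0.0/15
Host bits = 17
Set all host bits to 1:
Broadcast: 218.181.255.255


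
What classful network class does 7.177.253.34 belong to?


First octet: 7
Binary: 00000111
0xxxxxxx -> Class A (1-126)
Class A, default mask 255.0.0.0 (/8)


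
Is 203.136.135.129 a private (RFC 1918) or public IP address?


RFC 1918 private ranges:
  10.0.0.0/8 (10.0.0.0 - 10.255.255.255)
  172.16.0.0/12 (172.16.0.0 - 172.31.255.255)
  192.168.0.0/16 (192.168.0.0 - 192.168.255.255)
Public (not in any RFC 1918 range)


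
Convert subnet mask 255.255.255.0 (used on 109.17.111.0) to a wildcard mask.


Subnet mask: 255.255.255.0
Wildcard = 255.255.255.255 - subnet mask
255 - 255 = 0
255 - 255 = 0
255 - 255 = 0
255 - 0 = 255
Wildcard: 0.0.0.255


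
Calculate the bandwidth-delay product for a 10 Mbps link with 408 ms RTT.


BDP = bandwidth * RTT
= 10 Mbps * 408 ms
= 10 * 1e6 * 408 / 1000 bits
= 4080000 bits
= 510000 bytes
= 498.0469 KB
BDP = 4080000 bits (510000 bytes)


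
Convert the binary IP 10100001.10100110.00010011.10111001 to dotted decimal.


10100001 = 161
10100110 = 166
00010011 = 19
10111001 = 185
IP: 161.166.19.185


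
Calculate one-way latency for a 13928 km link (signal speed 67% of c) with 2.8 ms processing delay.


Speed = 0.67 * 3e5 km/s = 201000 km/s
Propagation delay = 13928 / 201000 = 0.0693 s = 69.2935 ms
Processing delay = 2.8 ms
Total one-way latency = 72.0935 ms


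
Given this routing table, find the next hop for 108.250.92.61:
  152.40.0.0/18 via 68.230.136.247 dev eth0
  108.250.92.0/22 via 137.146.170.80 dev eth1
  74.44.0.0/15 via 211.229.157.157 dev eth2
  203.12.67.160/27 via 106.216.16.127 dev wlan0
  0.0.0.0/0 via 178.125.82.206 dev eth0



Longest prefix match for 108.250.92.61:
  /18 152.40.0.0: no
  /22 108.250.92.0: MATCH
  /15 74.44.0.0: no
  /27 203.12.67.160: no
  /0 0.0.0.0: MATCH
Selected: next-hop 137.146.170.80 via eth1 (matched /22)


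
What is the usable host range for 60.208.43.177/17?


Network: 60.208.0.0
Broadcast: 60.208.127.255
First usable = network + 1
Last usable = broadcast - 1
Range: 60.208.0.1 to 60.208.127.254


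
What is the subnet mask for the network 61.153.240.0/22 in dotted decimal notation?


/22 means 22 network bits, 10 host bits
Binary: 11111111111111111111110000000000
Mask: 255.255.252.0


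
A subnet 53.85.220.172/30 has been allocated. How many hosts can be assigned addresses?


Host bits = 32 - 30 = 2
Total addresses = 2^2 = 4
Usable = total - 2 (network and broadcast)
Usable hosts: 2


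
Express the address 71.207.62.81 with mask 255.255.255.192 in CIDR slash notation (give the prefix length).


Binary: 11111111.11111111.11111111.11000000
Count leading 1s
Prefix: /26


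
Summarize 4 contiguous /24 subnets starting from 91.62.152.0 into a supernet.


Original prefix: /24
Number of subnets: 4 = 2^2
New prefix = 24 - 2 = 22
Supernet: 91.62.152.0/22


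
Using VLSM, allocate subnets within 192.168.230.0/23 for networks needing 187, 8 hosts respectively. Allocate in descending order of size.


187 hosts -> /24 (254 usable): 192.168.230.0/24
8 hosts -> /28 (14 usable): 192.168.231.0/28
Allocation: 192.168.230.0/24 (187 hosts, 254 usable); 192.168.231.0/28 (8 hosts, 14 usable)


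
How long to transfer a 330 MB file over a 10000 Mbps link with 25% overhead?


Effective throughput = 10000 * (1 - 25/100) = 7500 Mbps
File size in Mb = 330 * 8 = 2640 Mb
Time = 2640 / 7500
Time = 0.352 seconds


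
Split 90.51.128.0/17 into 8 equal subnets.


New prefix = 17 + 3 = 20
Each subnet has 4096 addresses
  90.51.128.0/20
  90.51.144.0/20
  90.51.160.0/20
  90.51.176.0/20
  90.51.192.0/20
  90.51.208.0/20
  90.51.224.0/20
  90.51.240.0/20
Subnets: 90.51.128.0/20, 90.51.144.0/20, 90.51.160.0/20, 90.51.176.0/20, 90.51.192.0/20, 90.51.208.0/20, 90.51.224.0/20, 90.51.240.0/20


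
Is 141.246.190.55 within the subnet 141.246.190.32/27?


Subnet network: 141.246.190.32
Test IP AND mask: 141.246.190.32
Yes, 141.246.190.55 is in 141.246.190.32/27


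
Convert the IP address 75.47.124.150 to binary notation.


75 = 01001011
47 = 00101111
124 = 01111100
150 = 10010110
Binary: 01001011.00101111.01111100.10010110


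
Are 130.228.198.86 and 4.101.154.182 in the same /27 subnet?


Mask: 255.255.255.224
130.228.198.86 AND mask = 130.228.198.64
4.101.154.182 AND mask = 4.101.154.160
No, different subnets (130.228.198.64 vs 4.101.154.160)


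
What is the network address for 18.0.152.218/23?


IP:   00010010.00000000.10011000.11011010
Mask: 11111111.11111111.11111110.00000000
AND operation:
Net:  00010010.00000000.10011000.00000000
Network: 18.0.152.0/23


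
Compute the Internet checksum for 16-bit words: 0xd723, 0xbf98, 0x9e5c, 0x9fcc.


Sum all words (with carry folding):
+ 0xd723 = 0xd723
+ 0xbf98 = 0x96bc
+ 0x9e5c = 0x3519
+ 0x9fcc = 0xd4e5
One's complement: ~0xd4e5
Checksum = 0x2b1a


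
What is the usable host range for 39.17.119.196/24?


Network: 39.17.119.0
Broadcast: 39.17.119.255
First usable = network + 1
Last usable = broadcast - 1
Range: 39.17.119.1 to 39.17.119.254


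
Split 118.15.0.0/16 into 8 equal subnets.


New prefix = 16 + 3 = 19
Each subnet has 8192 addresses
  118.15.0.0/19
  118.15.32.0/19
  118.15.64.0/19
  118.15.96.0/19
  118.15.128.0/19
  118.15.160.0/19
  118.15.192.0/19
  118.15.224.0/19
Subnets: 118.15.0.0/19, 118.15.32.0/19, 118.15.64.0/19, 118.15.96.0/19, 118.15.128.0/19, 118.15.160.0/19, 118.15.192.0/19, 118.15.224.0/19


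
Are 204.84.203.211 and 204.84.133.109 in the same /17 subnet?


Mask: 255.255.128.0
204.84.203.211 AND mask = 204.84.128.0
204.84.133.109 AND mask = 204.84.128.0
Yes, same subnet (204.84.128.0)


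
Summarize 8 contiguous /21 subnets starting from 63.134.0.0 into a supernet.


Original prefix: /21
Number of subnets: 8 = 2^3
New prefix = 21 - 3 = 18
Supernet: 63.134.0.0/18


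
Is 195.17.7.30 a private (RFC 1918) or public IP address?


RFC 1918 private ranges:
  10.0.0.0/8 (10.0.0.0 - 10.255.255.255)
  172.16.0.0/12 (172.16.0.0 - 172.31.255.255)
  192.168.0.0/16 (192.168.0.0 - 192.168.255.255)
Public (not in any RFC 1918 range)


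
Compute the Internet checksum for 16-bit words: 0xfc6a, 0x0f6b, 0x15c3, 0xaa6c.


Sum all words (with carry folding):
+ 0xfc6a = 0xfc6a
+ 0x0f6b = 0x0bd6
+ 0x15c3 = 0x2199
+ 0xaa6c = 0xcc05
One's complement: ~0xcc05
Checksum = 0x33fa


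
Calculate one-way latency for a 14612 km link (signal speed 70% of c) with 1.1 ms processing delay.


Speed = 0.7 * 3e5 km/s = 210000 km/s
Propagation delay = 14612 / 210000 = 0.0696 s = 69.581 ms
Processing delay = 1.1 ms
Total one-way latency = 70.681 ms


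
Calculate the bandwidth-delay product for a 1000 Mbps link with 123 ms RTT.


BDP = bandwidth * RTT
= 1000 Mbps * 123 ms
= 1000 * 1e6 * 123 / 1000 bits
= 123000000 bits
= 15375000 bytes
= 15014.6484 KB
BDP = 123000000 bits (15375000 bytes)


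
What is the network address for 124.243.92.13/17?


IP:   01111100.11110011.01011100.00001101
Mask: 11111111.11111111.10000000.00000000
AND operation:
Net:  01111100.11110011.00000000.00000000
Network: 124.243.0.0/17


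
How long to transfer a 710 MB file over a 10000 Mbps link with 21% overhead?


Effective throughput = 10000 * (1 - 21/100) = 7900 Mbps
File size in Mb = 710 * 8 = 5680 Mb
Time = 5680 / 7900
Time = 0.719 seconds


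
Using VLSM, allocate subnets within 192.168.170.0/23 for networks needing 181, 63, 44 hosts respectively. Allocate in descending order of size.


181 hosts -> /24 (254 usable): 192.168.170.0/24
63 hosts -> /25 (126 usable): 192.168.171.0/25
44 hosts -> /26 (62 usable): 192.168.171.128/26
Allocation: 192.168.170.0/24 (181 hosts, 254 usable); 192.168.171.0/25 (63 hosts, 126 usable); 192.168.171.128/26 (44 hosts, 62 usable)


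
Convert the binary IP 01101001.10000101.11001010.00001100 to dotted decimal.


01101001 = 105
10000101 = 133
11001010 = 202
00001100 = 12
IP: 105.133.202.12


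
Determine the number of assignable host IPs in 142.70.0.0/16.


Host bits = 32 - 16 = 16
Total addresses = 2^16 = 65536
Usable = total - 2 (network and broadcast)
Usable hosts: 65534


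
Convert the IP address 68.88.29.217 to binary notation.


68 = 01000100
88 = 01011000
29 = 00011101
217 = 11011001
Binary: 01000100.01011000.00011101.11011001


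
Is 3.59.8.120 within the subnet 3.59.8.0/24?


Subnet network: 3.59.8.0
Test IP AND mask: 3.59.8.0
Yes, 3.59.8.120 is in 3.59.8.0/24


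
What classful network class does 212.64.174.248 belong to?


First octet: 212
Binary: 11010100
110xxxxx -> Class C (192-223)
Class C, default mask 255.255.255.0 (/24)


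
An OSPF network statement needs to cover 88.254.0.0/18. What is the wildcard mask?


Subnet mask: 255.255.192.0
Wildcard = 255.255.255.255 - subnet mask
255 - 255 = 0
255 - 255 = 0
255 - 192 = 63
255 - 0 = 255
Wildcard: 0.0.63.255


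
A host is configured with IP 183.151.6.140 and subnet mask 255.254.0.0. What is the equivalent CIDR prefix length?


Binary: 11111111.11111110.00000000.00000000
Count leading 1s
Prefix: /15


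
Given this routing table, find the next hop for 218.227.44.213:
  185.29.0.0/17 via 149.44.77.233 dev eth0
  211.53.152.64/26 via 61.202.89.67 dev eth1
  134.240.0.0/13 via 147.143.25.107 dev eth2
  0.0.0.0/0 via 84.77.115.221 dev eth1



Longest prefix match for 218.227.44.213:
  /17 185.29.0.0: no
  /26 211.53.152.64: no
  /13 134.240.0.0: no
  /0 0.0.0.0: MATCH
Selected: next-hop 84.77.115.221 via eth1 (matched /0)


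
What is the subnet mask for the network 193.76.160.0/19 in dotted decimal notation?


/19 means 19 network bits, 13 host bits
Binary: 11111111111111111110000000000000
Mask: 255.255.224.0


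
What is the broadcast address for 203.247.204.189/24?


Network: 203.247.204.0/24
Host bits = 8
Set all host bits to 1:
Broadcast: 203.247.204.255


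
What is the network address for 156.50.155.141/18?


IP:   10011100.00110010.10011011.10001101
Mask: 11111111.11111111.11000000.00000000
AND operation:
Net:  10011100.00110010.10000000.00000000
Network: 156.50.128.0/18


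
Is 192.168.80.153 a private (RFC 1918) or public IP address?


RFC 1918 private ranges:
  10.0.0.0/8 (10.0.0.0 - 10.255.255.255)
  172.16.0.0/12 (172.16.0.0 - 172.31.255.255)
  192.168.0.0/16 (192.168.0.0 - 192.168.255.255)
Private (in 192.168.0.0/16)


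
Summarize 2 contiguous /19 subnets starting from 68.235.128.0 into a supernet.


Original prefix: /19
Number of subnets: 2 = 2^1
New prefix = 19 - 1 = 18
Supernet: 68.235.128.0/18


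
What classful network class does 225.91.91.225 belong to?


First octet: 225
Binary: 11100001
1110xxxx -> Class D (224-239)
Class D (multicast), default mask N/A


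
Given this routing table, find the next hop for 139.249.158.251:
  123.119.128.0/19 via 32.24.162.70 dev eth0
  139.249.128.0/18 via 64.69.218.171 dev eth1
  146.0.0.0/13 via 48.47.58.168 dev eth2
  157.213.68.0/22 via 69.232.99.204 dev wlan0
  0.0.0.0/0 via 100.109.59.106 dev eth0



Longest prefix match for 139.249.158.251:
  /19 123.119.128.0: no
  /18 139.249.128.0: MATCH
  /13 146.0.0.0: no
  /22 157.213.68.0: no
  /0 0.0.0.0: MATCH
Selected: next-hop 64.69.218.171 via eth1 (matched /18)


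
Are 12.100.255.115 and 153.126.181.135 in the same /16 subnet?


Mask: 255.255.0.0
12.100.255.115 AND mask = 12.100.0.0
153.126.181.135 AND mask = 153.126.0.0
No, different subnets (12.100.0.0 vs 153.126.0.0)


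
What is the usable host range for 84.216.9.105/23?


Network: 84.216.8.0
Broadcast: 84.216.9.255
First usable = network + 1
Last usable = broadcast - 1
Range: 84.216.8.1 to 84.216.9.254


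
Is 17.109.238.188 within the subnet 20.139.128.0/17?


Subnet network: 20.139.128.0
Test IP AND mask: 17.109.128.0
No, 17.109.238.188 is not in 20.139.128.0/17


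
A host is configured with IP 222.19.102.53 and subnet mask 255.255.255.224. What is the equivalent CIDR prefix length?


Binary: 11111111.11111111.11111111.11100000
Count leading 1s
Prefix: /27


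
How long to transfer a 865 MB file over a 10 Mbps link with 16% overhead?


Effective throughput = 10 * (1 - 16/100) = 8.4 Mbps
File size in Mb = 865 * 8 = 6920 Mb
Time = 6920 / 8.4
Time = 823.8095 seconds


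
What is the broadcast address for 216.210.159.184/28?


Network: 216.210.159.176/28
Host bits = 4
Set all host bits to 1:
Broadcast: 216.210.159.191


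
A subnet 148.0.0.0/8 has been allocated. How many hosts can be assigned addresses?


Host bits = 32 - 8 = 24
Total addresses = 2^24 = 16777216
Usable = total - 2 (network and broadcast)
Usable hosts: 16777214


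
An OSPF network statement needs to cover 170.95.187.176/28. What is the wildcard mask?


Subnet mask: 255.255.255.240
Wildcard = 255.255.255.255 - subnet mask
255 - 255 = 0
255 - 255 = 0
255 - 255 = 0
255 - 240 = 15
Wildcard: 0.0.0.15


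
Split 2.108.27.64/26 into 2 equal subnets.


New prefix = 26 + 1 = 27
Each subnet has 32 addresses
  2.108.27.64/27
  2.108.27.96/27
Subnets: 2.108.27.64/27, 2.108.27.96/27


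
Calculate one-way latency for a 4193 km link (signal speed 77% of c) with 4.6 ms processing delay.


Speed = 0.77 * 3e5 km/s = 231000 km/s
Propagation delay = 4193 / 231000 = 0.0182 s = 18.1515 ms
Processing delay = 4.6 ms
Total one-way latency = 22.7515 ms


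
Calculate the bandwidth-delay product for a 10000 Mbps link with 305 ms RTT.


BDP = bandwidth * RTT
= 10000 Mbps * 305 ms
= 10000 * 1e6 * 305 / 1000 bits
= 3050000000 bits
= 381250000 bytes
= 372314.4531 KB
BDP = 3050000000 bits (381250000 bytes)


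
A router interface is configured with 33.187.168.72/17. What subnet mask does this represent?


/17 means 17 network bits, 15 host bits
Binary: 11111111111111111000000000000000
Mask: 255.255.128.0


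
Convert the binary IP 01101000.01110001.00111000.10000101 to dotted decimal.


01101000 = 104
01110001 = 113
00111000 = 56
10000101 = 133
IP: 104.113.56.133


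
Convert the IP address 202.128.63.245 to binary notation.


202 = 11001010
128 = 10000000
63 = 00111111
245 = 11110101
Binary: 11001010.10000000.00111111.11110101


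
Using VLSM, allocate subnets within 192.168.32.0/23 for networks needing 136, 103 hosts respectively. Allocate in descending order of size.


136 hosts -> /24 (254 usable): 192.168.32.0/24
103 hosts -> /25 (126 usable): 192.168.33.0/25
Allocation: 192.168.32.0/24 (136 hosts, 254 usable); 192.168.33.0/25 (103 hosts, 126 usable)


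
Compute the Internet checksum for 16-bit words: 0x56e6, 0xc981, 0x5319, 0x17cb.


Sum all words (with carry folding):
+ 0x56e6 = 0x56e6
+ 0xc981 = 0x2068
+ 0x5319 = 0x7381
+ 0x17cb = 0x8b4c
One's complement: ~0x8b4c
Checksum = 0x74b3


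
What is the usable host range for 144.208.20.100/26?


Network: 144.208.20.64
Broadcast: 144.208.20.127
First usable = network + 1
Last usable = broadcast - 1
Range: 144.208.20.65 to 144.208.20.126


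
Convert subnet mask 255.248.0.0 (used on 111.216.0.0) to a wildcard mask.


Subnet mask: 255.248.0.0
Wildcard = 255.255.255.255 - subnet mask
255 - 255 = 0
255 - 248 = 7
255 - 0 = 255
255 - 0 = 255
Wildcard: 0.7.255.255


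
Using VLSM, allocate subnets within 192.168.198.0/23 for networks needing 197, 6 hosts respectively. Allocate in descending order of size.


197 hosts -> /24 (254 usable): 192.168.198.0/24
6 hosts -> /29 (6 usable): 192.168.199.0/29
Allocation: 192.168.198.0/24 (197 hosts, 254 usable); 192.168.199.0/29 (6 hosts, 6 usable)


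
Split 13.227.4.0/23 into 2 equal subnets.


New prefix = 23 + 1 = 24
Each subnet has 256 addresses
  13.227.4.0/24
  13.227.5.0/24
Subnets: 13.227.4.0/24, 13.227.5.0/24


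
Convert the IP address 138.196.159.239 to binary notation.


138 = 10001010
196 = 11000100
159 = 10011111
239 = 11101111
Binary: 10001010.11000100.10011111.11101111


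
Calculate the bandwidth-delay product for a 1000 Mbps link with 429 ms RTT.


BDP = bandwidth * RTT
= 1000 Mbps * 429 ms
= 1000 * 1e6 * 429 / 1000 bits
= 429000000 bits
= 53625000 bytes
= 52368.1641 KB
BDP = 429000000 bits (53625000 bytes)


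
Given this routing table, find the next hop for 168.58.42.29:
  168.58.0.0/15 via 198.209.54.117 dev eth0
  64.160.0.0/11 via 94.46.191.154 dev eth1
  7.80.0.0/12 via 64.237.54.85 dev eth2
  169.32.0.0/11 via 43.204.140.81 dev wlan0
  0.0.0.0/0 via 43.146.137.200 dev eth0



Longest prefix match for 168.58.42.29:
  /15 168.58.0.0: MATCH
  /11 64.160.0.0: no
  /12 7.80.0.0: no
  /11 169.32.0.0: no
  /0 0.0.0.0: MATCH
Selected: next-hop 198.209.54.117 via eth0 (matched /15)


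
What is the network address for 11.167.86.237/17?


IP:   00001011.10100111.01010110.11101101
Mask: 11111111.11111111.10000000.00000000
AND operation:
Net:  00001011.10100111.00000000.00000000
Network: 11.167.0.0/17


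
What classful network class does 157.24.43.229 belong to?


First octet: 157
Binary: 10011101
10xxxxxx -> Class B (128-191)
Class B, default mask 255.255.0.0 (/16)


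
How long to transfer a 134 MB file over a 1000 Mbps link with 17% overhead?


Effective throughput = 1000 * (1 - 17/100) = 830 Mbps
File size in Mb = 134 * 8 = 1072 Mb
Time = 1072 / 830
Time = 1.2916 seconds


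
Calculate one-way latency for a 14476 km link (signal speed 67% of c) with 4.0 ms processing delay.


Speed = 0.67 * 3e5 km/s = 201000 km/s
Propagation delay = 14476 / 201000 = 0.072 s = 72.0199 ms
Processing delay = 4.0 ms
Total one-way latency = 76.0199 ms


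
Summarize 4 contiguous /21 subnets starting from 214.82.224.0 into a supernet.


Original prefix: /21
Number of subnets: 4 = 2^2
New prefix = 21 - 2 = 19
Supernet: 214.82.224.0/19


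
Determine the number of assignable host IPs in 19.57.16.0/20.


Host bits = 32 - 20 = 12
Total addresses = 2^12 = 4096
Usable = total - 2 (network and broadcast)
Usable hosts: 4094


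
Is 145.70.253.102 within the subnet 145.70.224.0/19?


Subnet network: 145.70.224.0
Test IP AND mask: 145.70.224.0
Yes, 145.70.253.102 is in 145.70.224.0/19


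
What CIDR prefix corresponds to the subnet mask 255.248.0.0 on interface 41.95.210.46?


Binary: 11111111.11111000.00000000.00000000
Count leading 1s
Prefix: /13


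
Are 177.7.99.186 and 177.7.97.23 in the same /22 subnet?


Mask: 255.255.252.0
177.7.99.186 AND mask = 177.7.96.0
177.7.97.23 AND mask = 177.7.96.0
Yes, same subnet (177.7.96.0)


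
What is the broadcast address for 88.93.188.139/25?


Network: 88.93.188.128/25
Host bits = 7
Set all host bits to 1:
Broadcast: 88.93.188.255


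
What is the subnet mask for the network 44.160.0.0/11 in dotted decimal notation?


/11 means 11 network bits, 21 host bits
Binary: 11111111111000000000000000000000
Mask: 255.224.0.0


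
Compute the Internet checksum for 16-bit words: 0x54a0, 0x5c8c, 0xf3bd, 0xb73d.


Sum all words (with carry folding):
+ 0x54a0 = 0x54a0
+ 0x5c8c = 0xb12c
+ 0xf3bd = 0xa4ea
+ 0xb73d = 0x5c28
One's complement: ~0x5c28
Checksum = 0xa3d7


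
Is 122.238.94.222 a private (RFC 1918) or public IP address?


RFC 1918 private ranges:
  10.0.0.0/8 (10.0.0.0 - 10.255.255.255)
  172.16.0.0/12 (172.16.0.0 - 172.31.255.255)
  192.168.0.0/16 (192.168.0.0 - 192.168.255.255)
Public (not in any RFC 1918 range)


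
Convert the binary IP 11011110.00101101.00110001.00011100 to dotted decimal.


11011110 = 222
00101101 = 45
00110001 = 49
00011100 = 28
IP: 222.45.49.28


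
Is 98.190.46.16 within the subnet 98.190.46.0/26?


Subnet network: 98.190.46.0
Test IP AND mask: 98.190.46.0
Yes, 98.190.46.16 is in 98.190.46.0/26


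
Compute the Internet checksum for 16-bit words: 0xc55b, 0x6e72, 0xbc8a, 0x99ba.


Sum all words (with carry folding):
+ 0xc55b = 0xc55b
+ 0x6e72 = 0x33ce
+ 0xbc8a = 0xf058
+ 0x99ba = 0x8a13
One's complement: ~0x8a13
Checksum = 0x75ec


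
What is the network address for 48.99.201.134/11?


IP:   00110000.01100011.11001001.10000110
Mask: 11111111.11100000.00000000.00000000
AND operation:
Net:  00110000.01100000.00000000.00000000
Network: 48.96.0.0/11


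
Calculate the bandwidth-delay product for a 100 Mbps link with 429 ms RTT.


BDP = bandwidth * RTT
= 100 Mbps * 429 ms
= 100 * 1e6 * 429 / 1000 bits
= 42900000 bits
= 5362500 bytes
= 5236.8164 KB
BDP = 42900000 bits (5362500 bytes)


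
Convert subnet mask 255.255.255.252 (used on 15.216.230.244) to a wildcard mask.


Subnet mask: 255.255.255.252
Wildcard = 255.255.255.255 - subnet mask
255 - 255 = 0
255 - 255 = 0
255 - 255 = 0
255 - 252 = 3
Wildcard: 0.0.0.3


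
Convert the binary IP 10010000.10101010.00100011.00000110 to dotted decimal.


10010000 = 144
10101010 = 170
00100011 = 35
00000110 = 6
IP: 144.170.35.6


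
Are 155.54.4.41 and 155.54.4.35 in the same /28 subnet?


Mask: 255.255.255.240
155.54.4.41 AND mask = 155.54.4.32
155.54.4.35 AND mask = 155.54.4.32
Yes, same subnet (155.54.4.32)


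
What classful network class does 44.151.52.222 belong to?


First octet: 44
Binary: 00101100
0xxxxxxx -> Class A (1-126)
Class A, default mask 255.0.0.0 (/8)


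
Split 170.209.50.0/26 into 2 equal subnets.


New prefix = 26 + 1 = 27
Each subnet has 32 addresses
  170.209.50.0/27
  170.209.50.32/27
Subnets: 170.209.50.0/27, 170.209.50.32/27


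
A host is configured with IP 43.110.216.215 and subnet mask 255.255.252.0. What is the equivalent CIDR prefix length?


Binary: 11111111.11111111.11111100.00000000
Count leading 1s
Prefix: /22


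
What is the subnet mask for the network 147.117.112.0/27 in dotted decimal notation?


/27 means 27 network bits, 5 host bits
Binary: 11111111111111111111111111100000
Mask: 255.255.255.224


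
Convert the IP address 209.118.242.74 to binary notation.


209 = 11010001
118 = 01110110
242 = 11110010
74 = 01001010
Binary: 11010001.01110110.11110010.01001010


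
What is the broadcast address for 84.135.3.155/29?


Network: 84.135.3.152/29
Host bits = 3
Set all host bits to 1:
Broadcast: 84.135.3.159


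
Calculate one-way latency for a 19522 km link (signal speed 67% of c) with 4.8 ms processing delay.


Speed = 0.67 * 3e5 km/s = 201000 km/s
Propagation delay = 19522 / 201000 = 0.0971 s = 97.1244 ms
Processing delay = 4.8 ms
Total one-way latency = 101.9244 ms


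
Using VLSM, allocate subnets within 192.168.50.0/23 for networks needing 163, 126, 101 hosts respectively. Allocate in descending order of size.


163 hosts -> /24 (254 usable): 192.168.50.0/24
126 hosts -> /25 (126 usable): 192.168.51.0/25
101 hosts -> /25 (126 usable): 192.168.51.128/25
Allocation: 192.168.50.0/24 (163 hosts, 254 usable); 192.168.51.0/25 (126 hosts, 126 usable); 192.168.51.128/25 (101 hosts, 126 usable)


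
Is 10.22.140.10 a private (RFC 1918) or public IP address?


RFC 1918 private ranges:
  10.0.0.0/8 (10.0.0.0 - 10.255.255.255)
  172.16.0.0/12 (172.16.0.0 - 172.31.255.255)
  192.168.0.0/16 (192.168.0.0 - 192.168.255.255)
Private (in 10.0.0.0/8)


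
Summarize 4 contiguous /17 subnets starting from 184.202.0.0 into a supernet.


Original prefix: /17
Number of subnets: 4 = 2^2
New prefix = 17 - 2 = 15
Supernet: 184.202.0.0/15


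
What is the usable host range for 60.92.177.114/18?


Network: 60.92.128.0
Broadcast: 60.92.191.255
First usable = network + 1
Last usable = broadcast - 1
Range: 60.92.128.1 to 60.92.191.254


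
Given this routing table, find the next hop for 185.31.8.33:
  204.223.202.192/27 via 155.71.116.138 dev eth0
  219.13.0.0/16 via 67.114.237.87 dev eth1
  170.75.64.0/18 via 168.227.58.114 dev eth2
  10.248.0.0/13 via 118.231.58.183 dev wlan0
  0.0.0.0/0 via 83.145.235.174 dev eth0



Longest prefix match for 185.31.8.33:
  /27 204.223.202.192: no
  /16 219.13.0.0: no
  /18 170.75.64.0: no
  /13 10.248.0.0: no
  /0 0.0.0.0: MATCH
Selected: next-hop 83.145.235.174 via eth0 (matched /0)


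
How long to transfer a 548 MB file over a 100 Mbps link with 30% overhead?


Effective throughput = 100 * (1 - 30/100) = 70 Mbps
File size in Mb = 548 * 8 = 4384 Mb
Time = 4384 / 70
Time = 62.6286 seconds


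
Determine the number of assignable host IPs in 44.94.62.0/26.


Host bits = 32 - 26 = 6
Total addresses = 2^6 = 64
Usable = total - 2 (network and broadcast)
Usable hosts: 62


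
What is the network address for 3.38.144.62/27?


IP:   00000011.00100110.10010000.00111110
Mask: 11111111.11111111.11111111.11100000
AND operation:
Net:  00000011.00100110.10010000.00100000
Network: 3.38.144.32/27


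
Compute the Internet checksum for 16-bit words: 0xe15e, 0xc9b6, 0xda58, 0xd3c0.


Sum all words (with carry folding):
+ 0xe15e = 0xe15e
+ 0xc9b6 = 0xab15
+ 0xda58 = 0x856e
+ 0xd3c0 = 0x592f
One's complement: ~0x592f
Checksum = 0xa6d0


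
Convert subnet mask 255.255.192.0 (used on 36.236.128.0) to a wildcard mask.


Subnet mask: 255.255.192.0
Wildcard = 255.255.255.255 - subnet mask
255 - 255 = 0
255 - 255 = 0
255 - 192 = 63
255 - 0 = 255
Wildcard: 0.0.63.255


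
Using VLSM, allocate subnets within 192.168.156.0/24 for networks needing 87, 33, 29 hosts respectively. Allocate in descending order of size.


87 hosts -> /25 (126 usable): 192.168.156.0/25
33 hosts -> /26 (62 usable): 192.168.156.128/26
29 hosts -> /27 (30 usable): 192.168.156.192/27
Allocation: 192.168.156.0/25 (87 hosts, 126 usable); 192.168.156.128/26 (33 hosts, 62 usable); 192.168.156.192/27 (29 hosts, 30 usable)


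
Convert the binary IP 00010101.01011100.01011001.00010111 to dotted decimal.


00010101 = 21
01011100 = 92
01011001 = 89
00010111 = 23
IP: 21.92.89.23


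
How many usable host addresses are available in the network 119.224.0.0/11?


Host bits = 32 - 11 = 21
Total addresses = 2^21 = 2097152
Usable = total - 2 (network and broadcast)
Usable hosts: 2097150


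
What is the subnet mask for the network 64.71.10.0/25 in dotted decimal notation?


/25 means 25 network bits, 7 host bits
Binary: 11111111111111111111111110000000
Mask: 255.255.255.128


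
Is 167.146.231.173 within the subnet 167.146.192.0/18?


Subnet network: 167.146.192.0
Test IP AND mask: 167.146.192.0
Yes, 167.146.231.173 is in 167.146.192.0/18


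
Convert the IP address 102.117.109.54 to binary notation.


102 = 01100110
117 = 01110101
109 = 01101101
54 = 00110110
Binary: 01100110.01110101.01101101.00110110


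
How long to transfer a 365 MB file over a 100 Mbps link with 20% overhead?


Effective throughput = 100 * (1 - 20/100) = 80 Mbps
File size in Mb = 365 * 8 = 2920 Mb
Time = 2920 / 80
Time = 36.5 seconds


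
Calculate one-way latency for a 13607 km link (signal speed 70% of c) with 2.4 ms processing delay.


Speed = 0.7 * 3e5 km/s = 210000 km/s
Propagation delay = 13607 / 210000 = 0.0648 s = 64.7952 ms
Processing delay = 2.4 ms
Total one-way latency = 67.1952 ms


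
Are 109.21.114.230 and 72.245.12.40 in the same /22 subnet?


Mask: 255.255.252.0
109.21.114.230 AND mask = 109.21.112.0
72.245.12.40 AND mask = 72.245.12.0
No, different subnets (109.21.112.0 vs 72.245.12.0)
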